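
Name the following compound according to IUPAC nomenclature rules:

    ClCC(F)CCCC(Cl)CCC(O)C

The longest chain bearing the –OH group is 10 carbons long (decane).
The highest-priority functional group is an alcohol (–OH), so the name ends in -ol.
Number the chain so that numbering from this end puts the hydroxyl group at C-2 rather than C-9.
This places the hydroxyl at C-2; chloro groups at C-5 and C-10; a fluoro group at C-9.
The substituents are ordered alphabetically, ignoring any di-/tri- multipliers.
The name is 5,10-dichloro-9-fluorodecan-2-ol.

5,10-dichloro-9-fluorodecan-2-ol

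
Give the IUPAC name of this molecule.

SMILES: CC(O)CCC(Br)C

5-bromohexan-2-ol

The longest carbon chain that includes the –OH group has 6 carbons, so the parent hydride is hexane.
The highest-priority functional group is an alcohol (–OH), so the name ends in -ol.
Choose the numbering such that numbering from this end puts the hydroxyl group at C-2 rather than C-5.
With this numbering: the hydroxyl at C-2; a bromo group at C-5.
Putting it together: 5-bromohexan-2-ol.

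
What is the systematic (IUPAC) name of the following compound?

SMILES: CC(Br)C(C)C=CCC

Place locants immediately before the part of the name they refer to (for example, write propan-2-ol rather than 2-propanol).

6-bromo-5-methylhept-3-ene

The longest carbon chain that includes the multiple bond has 7 carbons, so the parent hydride is heptane.
There is one C=C double bond, indicated by the ending -ene.
The numbering direction is chosen so that numbering from this end puts the double bond at C-3 rather than C-4.
That gives the double bond between C-3 and C-4; a bromo group at C-6; a methyl group at C-5.
The substituents are ordered alphabetically, ignoring any di-/tri- multipliers.
Putting it together: 6-bromo-5-methylhept-3-ene.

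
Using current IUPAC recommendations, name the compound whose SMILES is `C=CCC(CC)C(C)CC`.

4-ethyl-5-methylhept-1-ene

The longest carbon chain that includes the multiple bond has 7 carbons, so the parent hydride is heptane.
There is one C=C double bond, indicated by the ending -ene.
Choose the numbering such that numbering from this end puts the double bond at C-1 rather than C-6.
This places the double bond between C-1 and C-2; an ethyl group at C-4; a methyl group at C-5.
Substituent prefixes are cited in alphabetical order (multiplying prefixes like di-/tri- are ignored for ordering).
Assembling the pieces gives 4-ethyl-5-methylhept-1-ene.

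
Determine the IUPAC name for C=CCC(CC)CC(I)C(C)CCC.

4-ethyl-6-iodo-7-methyldec-1-ene

The longest chain bearing the multiple bond is 10 carbons long (decane).
The chain contains a C=C double bond, so the unsaturation ending is -ene.
The numbering direction is chosen so that numbering from this end puts the double bond at C-1 rather than C-9.
This places the double bond between C-1 and C-2; an ethyl group at C-4; an iodo group at C-6; a methyl group at C-7.
Substituent prefixes are cited in alphabetical order (multiplying prefixes like di-/tri- are ignored for ordering).
Putting it together: 4-ethyl-6-iodo-7-methyldec-1-ene.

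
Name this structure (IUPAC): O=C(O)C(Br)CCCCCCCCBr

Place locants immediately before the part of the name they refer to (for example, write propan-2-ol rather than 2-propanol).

2,10-dibromodecanoic acid

Counting along the main chain through the –COOH group gives 10 carbons: the parent is decane.
A carboxylic acid (terminal –COOH) is the principal characteristic group, giving the suffix -oic acid.
The numbering direction is chosen so that the carboxylic acid carbon is C-1 by definition.
This places bromo groups at C-2 and C-10.
The name is 2,10-dibromodecanoic acid.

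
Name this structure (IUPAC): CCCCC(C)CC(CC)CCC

4-ethyl-6-methyldecane

The parent chain contains 10 carbons (decane).
The numbering direction is chosen so that the substituent locant set {4,6} is lower than {5,7} at the first point of difference.
This places an ethyl group at C-4; a methyl group at C-6.
Substituent prefixes are cited in alphabetical order (multiplying prefixes like di-/tri- are ignored for ordering).
Putting it together: 4-ethyl-6-methyldecane.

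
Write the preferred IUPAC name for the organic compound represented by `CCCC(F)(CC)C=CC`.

The longest carbon chain that includes the multiple bond has 7 carbons, so the parent hydride is heptane.
The chain contains a C=C double bond, so the unsaturation ending is -ene.
Choose the numbering such that numbering from this end puts the double bond at C-2 rather than C-5.
With this numbering: the double bond between C-2 and C-3; an ethyl group at C-4; a fluoro group at C-4.
The substituents are ordered alphabetically, ignoring any di-/tri- multipliers.
Assembling the pieces gives 4-ethyl-4-fluorohept-2-ene.

4-ethyl-4-fluorohept-2-ene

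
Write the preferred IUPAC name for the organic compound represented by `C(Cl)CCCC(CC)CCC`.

1-chloro-5-ethyloctane

The longest carbon chain is 8 atoms: the parent is octane.
Number the chain so that the substituent locant set {1,5} is lower than {4,8} at the first point of difference.
This places a chloro group at C-1; an ethyl group at C-5.
Substituent prefixes are cited in alphabetical order (multiplying prefixes like di-/tri- are ignored for ordering).
The name is 1-chloro-5-ethyloctane.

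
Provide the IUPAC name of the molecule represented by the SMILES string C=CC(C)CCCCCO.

6-methyloct-7-en-1-ol

Counting along the main chain through the –OH group and the multiple bond gives 8 carbons: the parent is octane.
The highest-priority functional group is an alcohol (–OH), so the name ends in -ol.
There is one C=C double bond, indicated by the ending -ene.
Choose the numbering such that numbering from this end puts the hydroxyl group at C-1 rather than C-8.
This places the hydroxyl at C-1; the double bond between C-7 and C-8; a methyl group at C-6.
Assembling the pieces gives 6-methyloct-7-en-1-ol.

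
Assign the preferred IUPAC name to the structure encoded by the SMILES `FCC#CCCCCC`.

1-fluorooct-2-yne

The longest chain bearing the multiple bond is 8 carbons long (octane).
The chain contains a C≡C triple bond, so the unsaturation ending is -yne.
Choose the numbering such that numbering from this end puts the triple bond at C-2 rather than C-6.
With this numbering: the triple bond between C-2 and C-3; a fluoro group at C-1.
The name is 1-fluorooct-2-yne.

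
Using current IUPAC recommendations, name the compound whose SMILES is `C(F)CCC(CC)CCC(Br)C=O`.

The longest chain bearing the –CHO group is 8 carbons long (octane).
The principal characteristic group is an aldehyde (terminal –CHO), named with the suffix -al.
The numbering direction is chosen so that the aldehyde carbon is C-1 by definition.
With this numbering: a bromo group at C-2; an ethyl group at C-5; a fluoro group at C-8.
Prefixes are listed alphabetically: bromo, ethyl, fluoro.
Assembling the pieces gives 2-bromo-5-ethyl-8-fluorooctanal.

2-bromo-5-ethyl-8-fluorooctanal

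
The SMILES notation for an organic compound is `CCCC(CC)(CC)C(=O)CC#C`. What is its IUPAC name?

5,5-diethyloct-1-yn-4-one

The longest chain bearing the carbonyl and the multiple bond is 8 carbons long (octane).
The principal characteristic group is a ketone (C=O on an internal carbon), named with the suffix -one.
The chain contains a C≡C triple bond, so the unsaturation ending is -yne.
Number the chain so that numbering from this end puts the carbonyl group at C-4 rather than C-5.
This places the carbonyl at C-4; the triple bond between C-1 and C-2; two ethyl groups at C-5.
The name is 5,5-diethyloct-1-yn-4-one.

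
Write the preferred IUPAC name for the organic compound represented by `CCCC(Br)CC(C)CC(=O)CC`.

7-bromo-5-methyldecan-3-one

The longest carbon chain that includes the carbonyl has 10 carbons, so the parent hydride is decane.
The highest-priority functional group is a ketone (C=O on an internal carbon), so the name ends in -one.
The numbering direction is chosen so that numbering from this end puts the carbonyl group at C-3 rather than C-8.
That gives the carbonyl at C-3; a bromo group at C-7; a methyl group at C-5.
The substituents are ordered alphabetically, ignoring any di-/tri- multipliers.
The name is 7-bromo-5-methyldecan-3-one.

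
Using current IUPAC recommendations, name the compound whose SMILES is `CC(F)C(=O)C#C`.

4-fluoropent-1-yn-3-one

The longest carbon chain that includes the carbonyl and the multiple bond has 5 carbons, so the parent hydride is pentane.
The principal characteristic group is a ketone (C=O on an internal carbon), named with the suffix -one.
There is one C≡C triple bond, indicated by the ending -yne.
Number the chain so that numbering from this end puts the triple bond at C-1 rather than C-4.
With this numbering: the carbonyl at C-3; the triple bond between C-1 and C-2; a fluoro group at C-4.
The name is 4-fluoropent-1-yn-3-one.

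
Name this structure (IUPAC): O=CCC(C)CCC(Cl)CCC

6-chloro-3-methylnonanal

Counting along the main chain through the –CHO group gives 9 carbons: the parent is nonane.
An aldehyde (terminal –CHO) is the principal characteristic group, giving the suffix -al.
The numbering direction is chosen so that the aldehyde carbon is C-1 by definition.
With this numbering: a chloro group at C-6; a methyl group at C-3.
Prefixes are listed alphabetically: chloro, methyl.
The name is 6-chloro-3-methylnonanal.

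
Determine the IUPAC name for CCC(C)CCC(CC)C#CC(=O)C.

5-ethyl-8-methyldec-3-yn-2-one

The longest chain bearing the carbonyl and the multiple bond is 10 carbons long (decane).
A ketone (C=O on an internal carbon) is the principal characteristic group, giving the suffix -one.
There is one C≡C triple bond, indicated by the ending -yne.
The numbering direction is chosen so that numbering from this end puts the carbonyl group at C-2 rather than C-9.
With this numbering: the carbonyl at C-2; the triple bond between C-3 and C-4; an ethyl group at C-5; a methyl group at C-8.
Prefixes are listed alphabetically: ethyl, methyl.
Assembling the pieces gives 5-ethyl-8-methyldec-3-yn-2-one.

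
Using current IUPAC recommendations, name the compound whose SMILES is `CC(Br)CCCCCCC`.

The longest continuous carbon chain has 9 atoms, so the parent hydride is nonane.
The numbering direction is chosen so that the substituent locant set {2} is lower than {8} at the first point of difference.
That gives a bromo group at C-2.
Putting it together: 2-bromononane.

2-bromononane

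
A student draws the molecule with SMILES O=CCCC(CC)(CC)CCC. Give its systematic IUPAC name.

4,4-diethylheptanal

The longest carbon chain that includes the –CHO group has 7 carbons, so the parent hydride is heptane.
The highest-priority functional group is an aldehyde (terminal –CHO), so the name ends in -al.
The numbering direction is chosen so that the aldehyde carbon is C-1 by definition.
That gives two ethyl groups at C-4.
The name is 4,4-diethylheptanal.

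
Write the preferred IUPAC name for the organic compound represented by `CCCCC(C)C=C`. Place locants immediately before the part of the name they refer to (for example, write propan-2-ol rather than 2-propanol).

3-methylhept-1-ene

The longest chain bearing the multiple bond is 7 carbons long (heptane).
The chain contains a C=C double bond, so the unsaturation ending is -ene.
Choose the numbering such that numbering from this end puts the double bond at C-1 rather than C-6.
This places the double bond between C-1 and C-2; a methyl group at C-3.
Putting it together: 3-methylhept-1-ene.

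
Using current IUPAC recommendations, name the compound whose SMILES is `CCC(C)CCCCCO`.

Counting along the main chain through the –OH group gives 8 carbons: the parent is octane.
The principal characteristic group is an alcohol (–OH), named with the suffix -ol.
Number the chain so that numbering from this end puts the hydroxyl group at C-1 rather than C-8.
That gives the hydroxyl at C-1; a methyl group at C-6.
The name is 6-methyloctan-1-ol.

6-methyloctan-1-ol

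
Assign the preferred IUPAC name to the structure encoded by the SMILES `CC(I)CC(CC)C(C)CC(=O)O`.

Counting along the main chain through the –COOH group gives 7 carbons: the parent is heptane.
The highest-priority functional group is a carboxylic acid (terminal –COOH), so the name ends in -oic acid.
Choose the numbering such that the carboxylic acid carbon is C-1 by definition.
That gives an ethyl group at C-4; an iodo group at C-6; a methyl group at C-3.
Prefixes are listed alphabetically: ethyl, iodo, methyl.
Assembling the pieces gives 4-ethyl-6-iodo-3-methylheptanoic acid.

4-ethyl-6-iodo-3-methylheptanoic acid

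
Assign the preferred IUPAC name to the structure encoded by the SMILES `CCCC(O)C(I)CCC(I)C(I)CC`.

5,8,9-triiodoundecan-4-ol

The longest carbon chain that includes the –OH group has 11 carbons, so the parent hydride is undecane.
The highest-priority functional group is an alcohol (–OH), so the name ends in -ol.
The numbering direction is chosen so that numbering from this end puts the hydroxyl group at C-4 rather than C-8.
This places the hydroxyl at C-4; iodo groups at C-5 and C-8 and C-9.
The name is 5,8,9-triiodoundecan-4-ol.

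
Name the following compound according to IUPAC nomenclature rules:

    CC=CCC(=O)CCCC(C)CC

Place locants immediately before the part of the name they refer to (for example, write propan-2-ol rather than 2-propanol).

9-methylundec-2-en-5-one

The longest chain bearing the carbonyl and the multiple bond is 11 carbons long (undecane).
The principal characteristic group is a ketone (C=O on an internal carbon), named with the suffix -one.
The chain contains a C=C double bond, so the unsaturation ending is -ene.
Choose the numbering such that numbering from this end puts the carbonyl group at C-5 rather than C-7.
With this numbering: the carbonyl at C-5; the double bond between C-2 and C-3; a methyl group at C-9.
The name is 9-methylundec-2-en-5-one.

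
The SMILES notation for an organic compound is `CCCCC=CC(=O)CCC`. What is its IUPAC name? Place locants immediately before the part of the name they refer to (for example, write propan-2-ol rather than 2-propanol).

dec-5-en-4-one

The longest chain bearing the carbonyl and the multiple bond is 10 carbons long (decane).
A ketone (C=O on an internal carbon) is the principal characteristic group, giving the suffix -one.
A C=C double bond in the chain gives the infix -ene-.
Number the chain so that numbering from this end puts the carbonyl group at C-4 rather than C-7.
With this numbering: the carbonyl at C-4; the double bond between C-5 and C-6.
Putting it together: dec-5-en-4-one.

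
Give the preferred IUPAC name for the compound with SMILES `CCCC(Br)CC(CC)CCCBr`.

1,6-dibromo-4-ethylnonane

The longest continuous carbon chain has 9 atoms, so the parent hydride is nonane.
The numbering direction is chosen so that the substituent locant set {1,4,6} is lower than {4,6,9} at the first point of difference.
That gives bromo groups at C-1 and C-6; an ethyl group at C-4.
Prefixes are listed alphabetically: bromo, ethyl.
Putting it together: 1,6-dibromo-4-ethylnonane.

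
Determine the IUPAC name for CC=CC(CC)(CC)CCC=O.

4,4-diethylhept-5-enal

The longest chain bearing the –CHO group and the multiple bond is 7 carbons long (heptane).
An aldehyde (terminal –CHO) is the principal characteristic group, giving the suffix -al.
There is one C=C double bond, indicated by the ending -ene.
The numbering direction is chosen so that the aldehyde carbon is C-1 by definition.
With this numbering: the double bond between C-5 and C-6; two ethyl groups at C-4.
The name is 4,4-diethylhept-5-enal.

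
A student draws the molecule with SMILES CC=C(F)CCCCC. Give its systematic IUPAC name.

3-fluorooct-2-ene

The longest chain bearing the multiple bond is 8 carbons long (octane).
The chain contains a C=C double bond, so the unsaturation ending is -ene.
The numbering direction is chosen so that numbering from this end puts the double bond at C-2 rather than C-6.
With this numbering: the double bond between C-2 and C-3; a fluoro group at C-3.
Assembling the pieces gives 3-fluorooct-2-ene.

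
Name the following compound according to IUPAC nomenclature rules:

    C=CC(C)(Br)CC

The longest chain bearing the multiple bond is 5 carbons long (pentane).
The chain contains a C=C double bond, so the unsaturation ending is -ene.
The numbering direction is chosen so that numbering from this end puts the double bond at C-1 rather than C-4.
This places the double bond between C-1 and C-2; a bromo group at C-3; a methyl group at C-3.
Substituent prefixes are cited in alphabetical order (multiplying prefixes like di-/tri- are ignored for ordering).
The name is 3-bromo-3-methylpent-1-ene.

3-bromo-3-methylpent-1-ene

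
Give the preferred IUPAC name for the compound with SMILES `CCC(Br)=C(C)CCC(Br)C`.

3,7-dibromo-4-methyloct-3-ene

The longest chain bearing the multiple bond is 8 carbons long (octane).
There is one C=C double bond, indicated by the ending -ene.
Choose the numbering such that numbering from this end puts the double bond at C-3 rather than C-5.
This places the double bond between C-3 and C-4; bromo groups at C-3 and C-7; a methyl group at C-4.
Prefixes are listed alphabetically: bromo, methyl.
Assembling the pieces gives 3,7-dibromo-4-methyloct-3-ene.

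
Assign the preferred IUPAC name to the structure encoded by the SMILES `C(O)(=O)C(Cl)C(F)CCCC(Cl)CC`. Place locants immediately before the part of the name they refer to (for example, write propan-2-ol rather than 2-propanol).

The longest carbon chain that includes the –COOH group has 9 carbons, so the parent hydride is nonane.
A carboxylic acid (terminal –COOH) is the principal characteristic group, giving the suffix -oic acid.
The numbering direction is chosen so that the carboxylic acid carbon is C-1 by definition.
This places chloro groups at C-2 and C-7; a fluoro group at C-3.
The substituents are ordered alphabetically, ignoring any di-/tri- multipliers.
Assembling the pieces gives 2,7-dichloro-3-fluorononanoic acid.

2,7-dichloro-3-fluorononanoic acid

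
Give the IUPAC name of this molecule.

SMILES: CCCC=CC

The longest chain bearing the multiple bond is 6 carbons long (hexane).
A C=C double bond in the chain gives the infix -ene-.
Choose the numbering such that numbering from this end puts the double bond at C-2 rather than C-4.
This places the double bond between C-2 and C-3.
Putting it together: hex-2-ene.

hex-2-ene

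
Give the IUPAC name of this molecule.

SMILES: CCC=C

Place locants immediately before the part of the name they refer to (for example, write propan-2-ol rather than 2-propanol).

The longest chain bearing the multiple bond is 4 carbons long (butane).
There is one C=C double bond, indicated by the ending -ene.
Number the chain so that numbering from this end puts the double bond at C-1 rather than C-3.
That gives the double bond between C-1 and C-2.
Putting it together: but-1-ene.

but-1-ene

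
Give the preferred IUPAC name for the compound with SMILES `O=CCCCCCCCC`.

The longest chain bearing the –CHO group is 9 carbons long (nonane).
The highest-priority functional group is an aldehyde (terminal –CHO), so the name ends in -al.
Number the chain so that the aldehyde carbon is C-1 by definition.
Assembling the pieces gives nonanal.

nonanal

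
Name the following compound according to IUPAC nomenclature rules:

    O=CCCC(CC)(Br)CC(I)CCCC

Counting along the main chain through the –CHO group gives 10 carbons: the parent is decane.
The principal characteristic group is an aldehyde (terminal –CHO), named with the suffix -al.
Choose the numbering such that the aldehyde carbon is C-1 by definition.
That gives a bromo group at C-4; an ethyl group at C-4; an iodo group at C-6.
Substituent prefixes are cited in alphabetical order (multiplying prefixes like di-/tri- are ignored for ordering).
Putting it together: 4-bromo-4-ethyl-6-iododecanal.

4-bromo-4-ethyl-6-iododecanal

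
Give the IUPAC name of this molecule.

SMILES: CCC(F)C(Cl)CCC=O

4-chloro-5-fluoroheptanal

The longest chain bearing the –CHO group is 7 carbons long (heptane).
An aldehyde (terminal –CHO) is the principal characteristic group, giving the suffix -al.
Choose the numbering such that the aldehyde carbon is C-1 by definition.
That gives a chloro group at C-4; a fluoro group at C-5.
Substituent prefixes are cited in alphabetical order (multiplying prefixes like di-/tri- are ignored for ordering).
Putting it together: 4-chloro-5-fluoroheptanal.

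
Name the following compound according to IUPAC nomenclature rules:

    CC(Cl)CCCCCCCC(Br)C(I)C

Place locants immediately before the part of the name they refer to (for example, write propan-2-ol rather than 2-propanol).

3-bromo-11-chloro-2-iodododecane

The parent chain contains 12 carbons (dodecane).
Choose the numbering such that the substituent locant set {2,3,11} is lower than {2,10,11} at the first point of difference.
That gives a bromo group at C-3; a chloro group at C-11; an iodo group at C-2.
Substituent prefixes are cited in alphabetical order (multiplying prefixes like di-/tri- are ignored for ordering).
The name is 3-bromo-11-chloro-2-iodododecane.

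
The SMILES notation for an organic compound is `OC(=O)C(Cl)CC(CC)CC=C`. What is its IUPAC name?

The longest carbon chain that includes the –COOH group and the multiple bond has 7 carbons, so the parent hydride is heptane.
The principal characteristic group is a carboxylic acid (terminal –COOH), named with the suffix -oic acid.
The chain contains a C=C double bond, so the unsaturation ending is -ene.
The numbering direction is chosen so that the carboxylic acid carbon is C-1 by definition.
This places the double bond between C-6 and C-7; a chloro group at C-2; an ethyl group at C-4.
Substituent prefixes are cited in alphabetical order (multiplying prefixes like di-/tri- are ignored for ordering).
Assembling the pieces gives 2-chloro-4-ethylhept-6-enoic acid.

2-chloro-4-ethylhept-6-enoic acid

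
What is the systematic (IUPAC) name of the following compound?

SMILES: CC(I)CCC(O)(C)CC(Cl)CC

Counting along the main chain through the –OH group gives 9 carbons: the parent is nonane.
An alcohol (–OH) is the principal characteristic group, giving the suffix -ol.
Number the chain so that the substituent locant set {2,5,7} is lower than {3,5,8} at the first point of difference.
That gives the hydroxyl at C-5; a chloro group at C-7; an iodo group at C-2; a methyl group at C-5.
Prefixes are listed alphabetically: chloro, iodo, methyl.
The name is 7-chloro-2-iodo-5-methylnonan-5-ol.

7-chloro-2-iodo-5-methylnonan-5-ol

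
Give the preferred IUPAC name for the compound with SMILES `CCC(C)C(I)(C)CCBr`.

The parent chain contains 6 carbons (hexane).
The numbering direction is chosen so that the substituent locant set {1,3,3,4} is lower than {3,4,4,6} at the first point of difference.
This places a bromo group at C-1; an iodo group at C-3; methyl groups at C-3 and C-4.
Prefixes are listed alphabetically: bromo, iodo, methyl.
The name is 1-bromo-3-iodo-3,4-dimethylhexane.

1-bromo-3-iodo-3,4-dimethylhexane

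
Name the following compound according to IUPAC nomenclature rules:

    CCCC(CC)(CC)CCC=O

The longest carbon chain that includes the –CHO group has 7 carbons, so the parent hydride is heptane.
The principal characteristic group is an aldehyde (terminal –CHO), named with the suffix -al.
The numbering direction is chosen so that the aldehyde carbon is C-1 by definition.
This places two ethyl groups at C-4.
The name is 4,4-diethylheptanal.

4,4-diethylheptanal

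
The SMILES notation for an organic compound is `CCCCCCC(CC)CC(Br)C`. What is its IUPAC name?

The longest continuous carbon chain has 10 atoms, so the parent hydride is decane.
The numbering direction is chosen so that the substituent locant set {2,4} is lower than {7,9} at the first point of difference.
With this numbering: a bromo group at C-2; an ethyl group at C-4.
The substituents are ordered alphabetically, ignoring any di-/tri- multipliers.
Assembling the pieces gives 2-bromo-4-ethyldecane.

2-bromo-4-ethyldecane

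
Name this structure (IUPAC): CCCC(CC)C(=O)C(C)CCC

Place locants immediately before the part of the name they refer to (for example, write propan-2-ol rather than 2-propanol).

The longest carbon chain that includes the carbonyl has 9 carbons, so the parent hydride is nonane.
The highest-priority functional group is a ketone (C=O on an internal carbon), so the name ends in -one.
Choose the numbering such that the locant sets are identical either way, so the alphabetically earlier ethyl substituent takes the lower locant (4 rather than 6).
That gives the carbonyl at C-5; an ethyl group at C-4; a methyl group at C-6.
The substituents are ordered alphabetically, ignoring any di-/tri- multipliers.
Putting it together: 4-ethyl-6-methylnonan-5-one.

4-ethyl-6-methylnonan-5-one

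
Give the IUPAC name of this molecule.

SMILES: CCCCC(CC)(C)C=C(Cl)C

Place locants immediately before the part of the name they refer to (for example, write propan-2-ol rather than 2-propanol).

The longest carbon chain that includes the multiple bond has 8 carbons, so the parent hydride is octane.
A C=C double bond in the chain gives the infix -ene-.
Choose the numbering such that numbering from this end puts the double bond at C-2 rather than C-6.
That gives the double bond between C-2 and C-3; a chloro group at C-2; an ethyl group at C-4; a methyl group at C-4.
Prefixes are listed alphabetically: chloro, ethyl, methyl.
The name is 2-chloro-4-ethyl-4-methyloct-2-ene.

2-chloro-4-ethyl-4-methyloct-2-ene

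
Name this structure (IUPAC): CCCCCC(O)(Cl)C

The longest carbon chain that includes the –OH group has 7 carbons, so the parent hydride is heptane.
The highest-priority functional group is an alcohol (–OH), so the name ends in -ol.
Choose the numbering such that numbering from this end puts the hydroxyl group at C-2 rather than C-6.
With this numbering: the hydroxyl at C-2; a chloro group at C-2.
Assembling the pieces gives 2-chloroheptan-2-ol.

2-chloroheptan-2-ol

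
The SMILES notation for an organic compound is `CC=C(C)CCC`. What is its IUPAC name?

3-methylhex-2-ene

The longest chain bearing the multiple bond is 6 carbons long (hexane).
There is one C=C double bond, indicated by the ending -ene.
The numbering direction is chosen so that numbering from this end puts the double bond at C-2 rather than C-4.
With this numbering: the double bond between C-2 and C-3; a methyl group at C-3.
Putting it together: 3-methylhex-2-ene.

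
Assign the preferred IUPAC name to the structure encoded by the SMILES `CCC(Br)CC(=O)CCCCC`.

3-bromodecan-5-one

The longest chain bearing the carbonyl is 10 carbons long (decane).
A ketone (C=O on an internal carbon) is the principal characteristic group, giving the suffix -one.
Number the chain so that numbering from this end puts the carbonyl group at C-5 rather than C-6.
That gives the carbonyl at C-5; a bromo group at C-3.
Putting it together: 3-bromodecan-5-one.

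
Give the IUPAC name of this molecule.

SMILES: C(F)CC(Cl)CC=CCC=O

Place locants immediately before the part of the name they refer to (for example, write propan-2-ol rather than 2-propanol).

The longest chain bearing the –CHO group and the multiple bond is 8 carbons long (octane).
The principal characteristic group is an aldehyde (terminal –CHO), named with the suffix -al.
The chain contains a C=C double bond, so the unsaturation ending is -ene.
Number the chain so that the aldehyde carbon is C-1 by definition.
This places the double bond between C-3 and C-4; a chloro group at C-6; a fluoro group at C-8.
Prefixes are listed alphabetically: chloro, fluoro.
The name is 6-chloro-8-fluorooct-3-enal.

6-chloro-8-fluorooct-3-enal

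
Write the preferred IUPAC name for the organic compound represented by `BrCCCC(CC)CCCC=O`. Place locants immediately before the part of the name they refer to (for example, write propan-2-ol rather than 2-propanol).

The longest chain bearing the –CHO group is 8 carbons long (octane).
The principal characteristic group is an aldehyde (terminal –CHO), named with the suffix -al.
Choose the numbering such that the aldehyde carbon is C-1 by definition.
With this numbering: a bromo group at C-8; an ethyl group at C-5.
Substituent prefixes are cited in alphabetical order (multiplying prefixes like di-/tri- are ignored for ordering).
Assembling the pieces gives 8-bromo-5-ethyloctanal.

8-bromo-5-ethyloctanal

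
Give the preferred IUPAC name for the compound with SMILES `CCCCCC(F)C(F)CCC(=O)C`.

5,6-difluoroundecan-2-one

The longest carbon chain that includes the carbonyl has 11 carbons, so the parent hydride is undecane.
The highest-priority functional group is a ketone (C=O on an internal carbon), so the name ends in -one.
Choose the numbering such that numbering from this end puts the carbonyl group at C-2 rather than C-10.
This places the carbonyl at C-2; fluoro groups at C-5 and C-6.
Putting it together: 5,6-difluoroundecan-2-one.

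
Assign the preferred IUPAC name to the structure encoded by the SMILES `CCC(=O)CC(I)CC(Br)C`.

Counting along the main chain through the carbonyl gives 8 carbons: the parent is octane.
A ketone (C=O on an internal carbon) is the principal characteristic group, giving the suffix -one.
Number the chain so that numbering from this end puts the carbonyl group at C-3 rather than C-6.
That gives the carbonyl at C-3; a bromo group at C-7; an iodo group at C-5.
Substituent prefixes are cited in alphabetical order (multiplying prefixes like di-/tri- are ignored for ordering).
The name is 7-bromo-5-iodooctan-3-one.

7-bromo-5-iodooctan-3-one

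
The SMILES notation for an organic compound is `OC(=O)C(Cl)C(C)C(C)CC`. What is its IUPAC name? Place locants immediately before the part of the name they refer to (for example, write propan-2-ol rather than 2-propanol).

2-chloro-3,4-dimethylhexanoic acid

The longest carbon chain that includes the –COOH group has 6 carbons, so the parent hydride is hexane.
The highest-priority functional group is a carboxylic acid (terminal –COOH), so the name ends in -oic acid.
Choose the numbering such that the carboxylic acid carbon is C-1 by definition.
With this numbering: a chloro group at C-2; methyl groups at C-3 and C-4.
Prefixes are listed alphabetically: chloro, methyl.
Assembling the pieces gives 2-chloro-3,4-dimethylhexanoic acid.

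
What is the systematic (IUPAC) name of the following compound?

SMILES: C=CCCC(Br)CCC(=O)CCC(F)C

The longest chain bearing the carbonyl and the multiple bond is 12 carbons long (dodecane).
The principal characteristic group is a ketone (C=O on an internal carbon), named with the suffix -one.
The chain contains a C=C double bond, so the unsaturation ending is -ene.
Number the chain so that numbering from this end puts the carbonyl group at C-5 rather than C-8.
With this numbering: the carbonyl at C-5; the double bond between C-11 and C-12; a bromo group at C-8; a fluoro group at C-2.
Prefixes are listed alphabetically: bromo, fluoro.
The name is 8-bromo-2-fluorododec-11-en-5-one.

8-bromo-2-fluorododec-11-en-5-one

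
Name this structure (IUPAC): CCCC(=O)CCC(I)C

7-iodooctan-4-one

Counting along the main chain through the carbonyl gives 8 carbons: the parent is octane.
A ketone (C=O on an internal carbon) is the principal characteristic group, giving the suffix -one.
The numbering direction is chosen so that numbering from this end puts the carbonyl group at C-4 rather than C-5.
This places the carbonyl at C-4; an iodo group at C-7.
Assembling the pieces gives 7-iodooctan-4-one.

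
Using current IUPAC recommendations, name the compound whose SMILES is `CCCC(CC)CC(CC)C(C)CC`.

The longest carbon chain is 9 atoms: the parent is nonane.
The numbering direction is chosen so that the substituent locant set {3,4,6} is lower than {4,6,7} at the first point of difference.
This places ethyl groups at C-4 and C-6; a methyl group at C-3.
The substituents are ordered alphabetically, ignoring any di-/tri- multipliers.
The name is 4,6-diethyl-3-methylnonane.

4,6-diethyl-3-methylnonane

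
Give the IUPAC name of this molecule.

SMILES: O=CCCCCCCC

octanal

The longest chain bearing the –CHO group is 8 carbons long (octane).
The highest-priority functional group is an aldehyde (terminal –CHO), so the name ends in -al.
The numbering direction is chosen so that the aldehyde carbon is C-1 by definition.
Putting it together: octanal.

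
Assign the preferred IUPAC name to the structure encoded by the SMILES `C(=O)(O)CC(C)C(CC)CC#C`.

The longest chain bearing the –COOH group and the multiple bond is 7 carbons long (heptane).
A carboxylic acid (terminal –COOH) is the principal characteristic group, giving the suffix -oic acid.
The chain contains a C≡C triple bond, so the unsaturation ending is -yne.
Number the chain so that the carboxylic acid carbon is C-1 by definition.
With this numbering: the triple bond between C-6 and C-7; an ethyl group at C-4; a methyl group at C-3.
Prefixes are listed alphabetically: ethyl, methyl.
Putting it together: 4-ethyl-3-methylhept-6-ynoic acid.

4-ethyl-3-methylhept-6-ynoic acid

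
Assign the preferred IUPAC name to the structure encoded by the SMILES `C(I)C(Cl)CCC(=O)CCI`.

6-chloro-1,7-diiodoheptan-3-one

Counting along the main chain through the carbonyl gives 7 carbons: the parent is heptane.
The highest-priority functional group is a ketone (C=O on an internal carbon), so the name ends in -one.
The numbering direction is chosen so that numbering from this end puts the carbonyl group at C-3 rather than C-5.
That gives the carbonyl at C-3; a chloro group at C-6; iodo groups at C-1 and C-7.
Prefixes are listed alphabetically: chloro, iodo.
Assembling the pieces gives 6-chloro-1,7-diiodoheptan-3-one.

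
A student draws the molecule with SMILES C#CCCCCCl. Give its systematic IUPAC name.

The longest chain bearing the multiple bond is 6 carbons long (hexane).
The chain contains a C≡C triple bond, so the unsaturation ending is -yne.
The numbering direction is chosen so that numbering from this end puts the triple bond at C-1 rather than C-5.
That gives the triple bond between C-1 and C-2; a chloro group at C-6.
Putting it together: 6-chlorohex-1-yne.

6-chlorohex-1-yne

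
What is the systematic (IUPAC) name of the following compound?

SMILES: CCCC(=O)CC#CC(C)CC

8-methyldec-6-yn-4-one

Counting along the main chain through the carbonyl and the multiple bond gives 10 carbons: the parent is decane.
A ketone (C=O on an internal carbon) is the principal characteristic group, giving the suffix -one.
The chain contains a C≡C triple bond, so the unsaturation ending is -yne.
Choose the numbering such that numbering from this end puts the carbonyl group at C-4 rather than C-7.
This places the carbonyl at C-4; the triple bond between C-6 and C-7; a methyl group at C-8.
Putting it together: 8-methyldec-6-yn-4-one.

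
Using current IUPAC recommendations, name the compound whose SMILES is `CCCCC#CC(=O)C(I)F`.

The longest carbon chain that includes the carbonyl and the multiple bond has 8 carbons, so the parent hydride is octane.
The highest-priority functional group is a ketone (C=O on an internal carbon), so the name ends in -one.
There is one C≡C triple bond, indicated by the ending -yne.
The numbering direction is chosen so that numbering from this end puts the carbonyl group at C-2 rather than C-7.
With this numbering: the carbonyl at C-2; the triple bond between C-3 and C-4; a fluoro group at C-1; an iodo group at C-1.
Substituent prefixes are cited in alphabetical order (multiplying prefixes like di-/tri- are ignored for ordering).
Assembling the pieces gives 1-fluoro-1-iodooct-3-yn-2-one.

1-fluoro-1-iodooct-3-yn-2-one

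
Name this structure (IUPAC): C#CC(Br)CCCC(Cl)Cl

3-bromo-7,7-dichlorohept-1-yne

The longest carbon chain that includes the multiple bond has 7 carbons, so the parent hydride is heptane.
A C≡C triple bond in the chain gives the infix -yne-.
Number the chain so that numbering from this end puts the triple bond at C-1 rather than C-6.
That gives the triple bond between C-1 and C-2; a bromo group at C-3; two chloro groups at C-7.
The substituents are ordered alphabetically, ignoring any di-/tri- multipliers.
The name is 3-bromo-7,7-dichlorohept-1-yne.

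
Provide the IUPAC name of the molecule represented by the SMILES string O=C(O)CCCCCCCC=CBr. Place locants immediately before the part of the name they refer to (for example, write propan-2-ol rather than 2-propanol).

10-bromodec-9-enoic acid

The longest chain bearing the –COOH group and the multiple bond is 10 carbons long (decane).
The highest-priority functional group is a carboxylic acid (terminal –COOH), so the name ends in -oic acid.
There is one C=C double bond, indicated by the ending -ene.
Choose the numbering such that the carboxylic acid carbon is C-1 by definition.
That gives the double bond between C-9 and C-10; a bromo group at C-10.
Putting it together: 10-bromodec-9-enoic acid.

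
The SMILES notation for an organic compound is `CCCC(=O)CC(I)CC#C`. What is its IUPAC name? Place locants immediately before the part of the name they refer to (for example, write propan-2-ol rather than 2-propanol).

The longest carbon chain that includes the carbonyl and the multiple bond has 9 carbons, so the parent hydride is nonane.
The principal characteristic group is a ketone (C=O on an internal carbon), named with the suffix -one.
The chain contains a C≡C triple bond, so the unsaturation ending is -yne.
Number the chain so that numbering from this end puts the carbonyl group at C-4 rather than C-6.
With this numbering: the carbonyl at C-4; the triple bond between C-8 and C-9; an iodo group at C-6.
The name is 6-iodonon-8-yn-4-one.

6-iodonon-8-yn-4-one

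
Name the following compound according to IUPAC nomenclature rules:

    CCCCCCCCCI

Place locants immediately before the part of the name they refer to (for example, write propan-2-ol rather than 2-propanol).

The longest continuous carbon chain has 9 atoms, so the parent hydride is nonane.
Choose the numbering such that the substituent locant set {1} is lower than {9} at the first point of difference.
This places an iodo group at C-1.
The name is 1-iodononane.

1-iodononane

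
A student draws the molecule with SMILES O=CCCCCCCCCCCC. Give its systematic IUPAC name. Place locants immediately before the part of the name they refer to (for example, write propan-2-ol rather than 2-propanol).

dodecanal

The longest chain bearing the –CHO group is 12 carbons long (dodecane).
The highest-priority functional group is an aldehyde (terminal –CHO), so the name ends in -al.
Number the chain so that the aldehyde carbon is C-1 by definition.
Putting it together: dodecanal.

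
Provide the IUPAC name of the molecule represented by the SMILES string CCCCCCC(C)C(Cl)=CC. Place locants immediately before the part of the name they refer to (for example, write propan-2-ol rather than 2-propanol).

The longest chain bearing the multiple bond is 10 carbons long (decane).
The chain contains a C=C double bond, so the unsaturation ending is -ene.
Choose the numbering such that numbering from this end puts the double bond at C-2 rather than C-8.
This places the double bond between C-2 and C-3; a chloro group at C-3; a methyl group at C-4.
Substituent prefixes are cited in alphabetical order (multiplying prefixes like di-/tri- are ignored for ordering).
Putting it together: 3-chloro-4-methyldec-2-ene.

3-chloro-4-methyldec-2-ene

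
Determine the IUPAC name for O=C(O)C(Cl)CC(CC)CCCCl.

The longest chain bearing the –COOH group is 7 carbons long (heptane).
The highest-priority functional group is a carboxylic acid (terminal –COOH), so the name ends in -oic acid.
Number the chain so that the carboxylic acid carbon is C-1 by definition.
With this numbering: chloro groups at C-2 and C-7; an ethyl group at C-4.
The substituents are ordered alphabetically, ignoring any di-/tri- multipliers.
Putting it together: 2,7-dichloro-4-ethylheptanoic acid.

2,7-dichloro-4-ethylheptanoic acid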